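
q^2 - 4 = (q - 2)*(q + 2)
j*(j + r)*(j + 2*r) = j^3 + 3*j^2*r + 2*j*r^2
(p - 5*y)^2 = p^2 - 10*p*y + 25*y^2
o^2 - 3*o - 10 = (o - 5)*(o + 2)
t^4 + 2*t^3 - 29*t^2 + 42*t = t*(t - 3)*(t - 2)*(t + 7)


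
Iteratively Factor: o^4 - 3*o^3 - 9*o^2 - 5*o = (o + 1)*(o^3 - 4*o^2 - 5*o) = (o + 1)^2*(o^2 - 5*o) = o*(o + 1)^2*(o - 5)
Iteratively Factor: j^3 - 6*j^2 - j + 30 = (j + 2)*(j^2 - 8*j + 15) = (j - 5)*(j + 2)*(j - 3)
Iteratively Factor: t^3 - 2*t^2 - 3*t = (t - 3)*(t^2 + t) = t*(t - 3)*(t + 1)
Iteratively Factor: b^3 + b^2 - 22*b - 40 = (b + 4)*(b^2 - 3*b - 10) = (b + 2)*(b + 4)*(b - 5)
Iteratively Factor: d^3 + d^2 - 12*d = (d - 3)*(d^2 + 4*d) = d*(d - 3)*(d + 4)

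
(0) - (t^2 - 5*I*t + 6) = -t^2 + 5*I*t - 6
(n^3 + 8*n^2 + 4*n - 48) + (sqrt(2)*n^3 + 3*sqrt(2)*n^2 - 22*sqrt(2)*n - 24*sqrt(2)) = n^3 + sqrt(2)*n^3 + 3*sqrt(2)*n^2 + 8*n^2 - 22*sqrt(2)*n + 4*n - 48 - 24*sqrt(2)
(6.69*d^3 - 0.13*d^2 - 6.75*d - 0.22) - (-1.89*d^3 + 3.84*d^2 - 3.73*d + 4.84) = 8.58*d^3 - 3.97*d^2 - 3.02*d - 5.06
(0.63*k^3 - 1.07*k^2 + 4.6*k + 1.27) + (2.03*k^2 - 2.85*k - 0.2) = 0.63*k^3 + 0.96*k^2 + 1.75*k + 1.07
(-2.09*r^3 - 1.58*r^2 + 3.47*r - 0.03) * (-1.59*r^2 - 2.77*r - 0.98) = 3.3231*r^5 + 8.3015*r^4 + 0.907499999999999*r^3 - 8.0158*r^2 - 3.3175*r + 0.0294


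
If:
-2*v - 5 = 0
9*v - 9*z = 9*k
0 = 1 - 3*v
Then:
No Solution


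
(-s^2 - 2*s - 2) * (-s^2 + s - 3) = s^4 + s^3 + 3*s^2 + 4*s + 6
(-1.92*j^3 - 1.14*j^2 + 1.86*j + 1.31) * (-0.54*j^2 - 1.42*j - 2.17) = 1.0368*j^5 + 3.342*j^4 + 4.7808*j^3 - 0.8748*j^2 - 5.8964*j - 2.8427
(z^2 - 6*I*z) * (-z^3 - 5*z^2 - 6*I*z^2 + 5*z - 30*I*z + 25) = -z^5 - 5*z^4 - 31*z^3 - 155*z^2 - 30*I*z^2 - 150*I*z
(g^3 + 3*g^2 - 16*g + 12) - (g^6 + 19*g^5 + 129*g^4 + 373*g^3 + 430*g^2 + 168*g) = -g^6 - 19*g^5 - 129*g^4 - 372*g^3 - 427*g^2 - 184*g + 12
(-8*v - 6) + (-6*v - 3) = -14*v - 9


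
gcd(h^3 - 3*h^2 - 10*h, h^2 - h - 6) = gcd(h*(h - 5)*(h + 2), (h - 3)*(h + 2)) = h + 2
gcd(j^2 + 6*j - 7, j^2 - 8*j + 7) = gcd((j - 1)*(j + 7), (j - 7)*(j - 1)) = j - 1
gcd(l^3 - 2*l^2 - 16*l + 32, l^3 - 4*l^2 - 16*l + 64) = l^2 - 16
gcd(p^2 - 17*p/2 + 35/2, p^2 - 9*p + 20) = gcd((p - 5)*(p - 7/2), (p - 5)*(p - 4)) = p - 5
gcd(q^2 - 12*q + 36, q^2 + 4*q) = 1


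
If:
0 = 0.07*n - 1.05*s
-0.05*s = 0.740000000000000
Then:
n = -222.00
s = -14.80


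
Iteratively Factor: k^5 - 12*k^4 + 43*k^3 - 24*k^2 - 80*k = (k - 4)*(k^4 - 8*k^3 + 11*k^2 + 20*k) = (k - 4)^2*(k^3 - 4*k^2 - 5*k) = (k - 5)*(k - 4)^2*(k^2 + k) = k*(k - 5)*(k - 4)^2*(k + 1)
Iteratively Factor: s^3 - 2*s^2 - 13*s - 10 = (s - 5)*(s^2 + 3*s + 2) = (s - 5)*(s + 1)*(s + 2)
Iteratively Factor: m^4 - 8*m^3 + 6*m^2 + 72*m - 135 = (m - 3)*(m^3 - 5*m^2 - 9*m + 45) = (m - 3)*(m + 3)*(m^2 - 8*m + 15) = (m - 5)*(m - 3)*(m + 3)*(m - 3)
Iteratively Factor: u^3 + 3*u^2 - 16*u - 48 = (u - 4)*(u^2 + 7*u + 12) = (u - 4)*(u + 3)*(u + 4)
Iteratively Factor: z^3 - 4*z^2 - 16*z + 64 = (z - 4)*(z^2 - 16) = (z - 4)^2*(z + 4)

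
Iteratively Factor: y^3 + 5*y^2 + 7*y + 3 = (y + 1)*(y^2 + 4*y + 3) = (y + 1)^2*(y + 3)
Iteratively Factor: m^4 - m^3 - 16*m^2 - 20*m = (m)*(m^3 - m^2 - 16*m - 20) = m*(m + 2)*(m^2 - 3*m - 10) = m*(m + 2)^2*(m - 5)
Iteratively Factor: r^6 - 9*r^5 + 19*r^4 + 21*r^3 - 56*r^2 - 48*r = (r + 1)*(r^5 - 10*r^4 + 29*r^3 - 8*r^2 - 48*r) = (r - 4)*(r + 1)*(r^4 - 6*r^3 + 5*r^2 + 12*r) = (r - 4)*(r + 1)^2*(r^3 - 7*r^2 + 12*r) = (r - 4)*(r - 3)*(r + 1)^2*(r^2 - 4*r) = r*(r - 4)*(r - 3)*(r + 1)^2*(r - 4)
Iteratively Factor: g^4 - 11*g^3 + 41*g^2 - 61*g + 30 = (g - 2)*(g^3 - 9*g^2 + 23*g - 15) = (g - 3)*(g - 2)*(g^2 - 6*g + 5) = (g - 3)*(g - 2)*(g - 1)*(g - 5)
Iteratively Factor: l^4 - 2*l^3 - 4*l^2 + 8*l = (l)*(l^3 - 2*l^2 - 4*l + 8) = l*(l - 2)*(l^2 - 4) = l*(l - 2)^2*(l + 2)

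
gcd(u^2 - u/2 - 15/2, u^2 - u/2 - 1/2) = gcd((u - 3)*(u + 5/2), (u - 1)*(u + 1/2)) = 1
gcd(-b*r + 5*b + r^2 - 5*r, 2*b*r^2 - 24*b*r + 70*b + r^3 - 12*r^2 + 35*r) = r - 5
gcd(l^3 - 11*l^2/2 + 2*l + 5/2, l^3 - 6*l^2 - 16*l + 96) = 1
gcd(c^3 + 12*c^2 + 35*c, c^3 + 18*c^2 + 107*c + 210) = c^2 + 12*c + 35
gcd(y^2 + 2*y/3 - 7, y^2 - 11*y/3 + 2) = 1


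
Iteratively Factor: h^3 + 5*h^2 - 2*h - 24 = (h + 4)*(h^2 + h - 6) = (h + 3)*(h + 4)*(h - 2)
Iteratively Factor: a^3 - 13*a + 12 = (a - 3)*(a^2 + 3*a - 4) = (a - 3)*(a - 1)*(a + 4)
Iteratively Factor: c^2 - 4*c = (c - 4)*(c)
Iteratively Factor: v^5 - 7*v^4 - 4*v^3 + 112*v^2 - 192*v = (v - 4)*(v^4 - 3*v^3 - 16*v^2 + 48*v) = (v - 4)*(v - 3)*(v^3 - 16*v) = (v - 4)^2*(v - 3)*(v^2 + 4*v) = (v - 4)^2*(v - 3)*(v + 4)*(v)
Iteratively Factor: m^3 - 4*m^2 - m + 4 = (m - 1)*(m^2 - 3*m - 4) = (m - 1)*(m + 1)*(m - 4)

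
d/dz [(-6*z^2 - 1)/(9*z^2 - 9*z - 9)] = (6*z^2 + 14*z - 1)/(9*(z^4 - 2*z^3 - z^2 + 2*z + 1))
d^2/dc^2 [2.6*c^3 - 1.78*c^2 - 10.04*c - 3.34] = 15.6*c - 3.56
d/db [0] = 0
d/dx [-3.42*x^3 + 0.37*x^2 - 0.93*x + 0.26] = -10.26*x^2 + 0.74*x - 0.93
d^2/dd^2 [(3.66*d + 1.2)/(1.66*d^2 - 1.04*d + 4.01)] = ((3.6288 - 36.4536*d)*(1.66*d^2 - 1.04*d + 4.01) + (3.32*d - 1.04)*(3.66*d + 1.2)*(6.64*d - 2.08))/(1.66*d^2 - 1.04*d + 4.01)^3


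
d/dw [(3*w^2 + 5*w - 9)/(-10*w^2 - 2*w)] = (22*w^2 - 90*w - 9)/(2*w^2*(25*w^2 + 10*w + 1))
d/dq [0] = 0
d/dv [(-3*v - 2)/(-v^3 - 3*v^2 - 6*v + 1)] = 3*(v^3 + 3*v^2 + 6*v - (3*v + 2)*(v^2 + 2*v + 2) - 1)/(v^3 + 3*v^2 + 6*v - 1)^2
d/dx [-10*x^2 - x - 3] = -20*x - 1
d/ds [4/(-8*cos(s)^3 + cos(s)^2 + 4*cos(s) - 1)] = 8*(-12*cos(s)^2 + cos(s) + 2)*sin(s)/(8*cos(s)^3 - cos(s)^2 - 4*cos(s) + 1)^2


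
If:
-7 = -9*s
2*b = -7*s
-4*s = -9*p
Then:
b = -49/18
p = 28/81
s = 7/9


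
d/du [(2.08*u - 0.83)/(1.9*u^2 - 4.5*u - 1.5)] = (-3.952*u^2 + 3.154*u - 6.855)/(3.61*u^4 - 17.1*u^3 + 14.55*u^2 + 13.5*u + 2.25)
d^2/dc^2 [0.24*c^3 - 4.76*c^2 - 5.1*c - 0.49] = 1.44*c - 9.52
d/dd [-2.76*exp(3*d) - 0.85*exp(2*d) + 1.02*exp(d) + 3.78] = (-8.28*exp(2*d) - 1.7*exp(d) + 1.02)*exp(d)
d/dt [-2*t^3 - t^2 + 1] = 2*t*(-3*t - 1)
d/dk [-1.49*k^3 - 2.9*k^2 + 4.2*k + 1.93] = -4.47*k^2 - 5.8*k + 4.2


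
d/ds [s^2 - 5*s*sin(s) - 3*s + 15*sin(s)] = -5*s*cos(s) + 2*s - 5*sin(s) + 15*cos(s) - 3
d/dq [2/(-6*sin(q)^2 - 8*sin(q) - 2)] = 2*(3*sin(q) + 2)*cos(q)/(3*sin(q)^2 + 4*sin(q) + 1)^2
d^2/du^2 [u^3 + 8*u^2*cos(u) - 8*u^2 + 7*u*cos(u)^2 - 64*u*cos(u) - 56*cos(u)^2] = -8*u^2*cos(u) - 32*u*sin(u) + 64*u*cos(u) - 14*u*cos(2*u) + 6*u + 128*sin(u) - 14*sin(2*u) + 16*cos(u) + 112*cos(2*u) - 16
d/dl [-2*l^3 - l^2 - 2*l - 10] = -6*l^2 - 2*l - 2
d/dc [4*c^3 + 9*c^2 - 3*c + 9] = 12*c^2 + 18*c - 3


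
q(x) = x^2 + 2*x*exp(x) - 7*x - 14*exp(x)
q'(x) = 2*x*exp(x) + 2*x - 12*exp(x) - 7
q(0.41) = -22.56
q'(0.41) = -23.03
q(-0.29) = -8.80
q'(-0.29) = -16.99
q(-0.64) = -3.17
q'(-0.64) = -15.28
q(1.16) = -44.03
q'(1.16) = -35.56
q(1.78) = -71.20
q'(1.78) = -53.49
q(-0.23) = -9.83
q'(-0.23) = -17.36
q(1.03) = -39.59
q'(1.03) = -32.78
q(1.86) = -75.60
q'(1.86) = -56.47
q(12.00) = 1627607.91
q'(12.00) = 1953074.50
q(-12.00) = 228.00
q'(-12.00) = -31.00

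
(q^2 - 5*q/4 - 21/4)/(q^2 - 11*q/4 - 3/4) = (4*q + 7)/(4*q + 1)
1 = 1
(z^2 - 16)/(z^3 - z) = (z^2 - 16)/(z^3 - z)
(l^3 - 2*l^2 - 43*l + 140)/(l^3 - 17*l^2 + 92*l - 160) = (l + 7)/(l - 8)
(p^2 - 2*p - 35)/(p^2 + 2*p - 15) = (p - 7)/(p - 3)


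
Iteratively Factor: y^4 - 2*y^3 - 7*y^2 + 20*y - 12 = (y - 1)*(y^3 - y^2 - 8*y + 12) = (y - 2)*(y - 1)*(y^2 + y - 6) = (y - 2)*(y - 1)*(y + 3)*(y - 2)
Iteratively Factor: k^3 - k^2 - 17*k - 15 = (k + 1)*(k^2 - 2*k - 15) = (k + 1)*(k + 3)*(k - 5)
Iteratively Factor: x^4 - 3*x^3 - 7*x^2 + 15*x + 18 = (x + 2)*(x^3 - 5*x^2 + 3*x + 9) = (x - 3)*(x + 2)*(x^2 - 2*x - 3) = (x - 3)*(x + 1)*(x + 2)*(x - 3)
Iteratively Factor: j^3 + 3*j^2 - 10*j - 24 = (j + 4)*(j^2 - j - 6) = (j - 3)*(j + 4)*(j + 2)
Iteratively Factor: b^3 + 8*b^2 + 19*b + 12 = (b + 4)*(b^2 + 4*b + 3) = (b + 1)*(b + 4)*(b + 3)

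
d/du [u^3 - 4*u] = 3*u^2 - 4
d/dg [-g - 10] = -1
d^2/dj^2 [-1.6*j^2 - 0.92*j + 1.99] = -3.20000000000000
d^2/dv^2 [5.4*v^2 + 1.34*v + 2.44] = 10.8000000000000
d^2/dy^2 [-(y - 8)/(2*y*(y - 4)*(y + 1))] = (-3*y^5 + 57*y^4 - 205*y^3 + 120*y^2 + 288*y + 128)/(y^3*(y^6 - 9*y^5 + 15*y^4 + 45*y^3 - 60*y^2 - 144*y - 64))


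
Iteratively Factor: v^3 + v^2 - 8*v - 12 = (v - 3)*(v^2 + 4*v + 4) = (v - 3)*(v + 2)*(v + 2)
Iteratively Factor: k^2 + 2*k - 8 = (k + 4)*(k - 2)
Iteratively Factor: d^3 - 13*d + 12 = (d - 1)*(d^2 + d - 12) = (d - 1)*(d + 4)*(d - 3)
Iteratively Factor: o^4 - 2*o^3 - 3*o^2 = (o - 3)*(o^3 + o^2) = (o - 3)*(o + 1)*(o^2) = o*(o - 3)*(o + 1)*(o)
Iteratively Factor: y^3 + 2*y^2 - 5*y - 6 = (y + 1)*(y^2 + y - 6) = (y + 1)*(y + 3)*(y - 2)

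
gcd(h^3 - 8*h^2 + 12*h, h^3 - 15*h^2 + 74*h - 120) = h - 6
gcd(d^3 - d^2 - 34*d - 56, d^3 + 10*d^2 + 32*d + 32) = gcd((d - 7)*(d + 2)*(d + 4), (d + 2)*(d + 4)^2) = d^2 + 6*d + 8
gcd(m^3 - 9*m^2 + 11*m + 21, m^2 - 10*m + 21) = m^2 - 10*m + 21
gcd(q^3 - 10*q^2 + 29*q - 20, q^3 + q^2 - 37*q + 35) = q^2 - 6*q + 5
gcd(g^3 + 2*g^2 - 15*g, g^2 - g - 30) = g + 5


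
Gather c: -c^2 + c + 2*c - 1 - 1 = -c^2 + 3*c - 2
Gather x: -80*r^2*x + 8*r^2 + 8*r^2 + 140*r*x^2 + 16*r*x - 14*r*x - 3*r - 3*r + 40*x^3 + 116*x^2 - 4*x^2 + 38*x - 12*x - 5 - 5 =16*r^2 - 6*r + 40*x^3 + x^2*(140*r + 112) + x*(-80*r^2 + 2*r + 26) - 10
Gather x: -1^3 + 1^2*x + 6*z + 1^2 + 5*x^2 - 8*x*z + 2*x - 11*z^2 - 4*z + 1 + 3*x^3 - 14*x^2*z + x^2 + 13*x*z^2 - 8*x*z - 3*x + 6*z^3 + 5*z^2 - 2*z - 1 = 3*x^3 + x^2*(6 - 14*z) + x*(13*z^2 - 16*z) + 6*z^3 - 6*z^2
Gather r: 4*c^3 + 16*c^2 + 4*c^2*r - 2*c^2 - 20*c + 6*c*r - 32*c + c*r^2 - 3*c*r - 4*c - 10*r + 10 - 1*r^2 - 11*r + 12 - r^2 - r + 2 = 4*c^3 + 14*c^2 - 56*c + r^2*(c - 2) + r*(4*c^2 + 3*c - 22) + 24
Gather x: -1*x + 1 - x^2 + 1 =-x^2 - x + 2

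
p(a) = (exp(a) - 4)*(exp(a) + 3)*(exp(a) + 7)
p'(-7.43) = -0.01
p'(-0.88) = -5.60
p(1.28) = -28.20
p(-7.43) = -84.01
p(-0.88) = -90.78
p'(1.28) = 226.47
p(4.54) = 873218.33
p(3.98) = 169360.30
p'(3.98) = 493182.12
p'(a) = (exp(a) - 4)*(exp(a) + 3)*exp(a) + (exp(a) - 4)*(exp(a) + 7)*exp(a) + (exp(a) + 3)*(exp(a) + 7)*exp(a)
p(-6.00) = -84.05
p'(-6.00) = -0.05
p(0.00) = -96.00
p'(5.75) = 94225339.45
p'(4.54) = 2570799.45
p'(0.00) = -4.00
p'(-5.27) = -0.10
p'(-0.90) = -5.54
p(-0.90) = -90.67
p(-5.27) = -84.10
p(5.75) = 31601814.28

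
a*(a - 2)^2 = a^3 - 4*a^2 + 4*a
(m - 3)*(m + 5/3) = m^2 - 4*m/3 - 5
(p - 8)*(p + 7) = p^2 - p - 56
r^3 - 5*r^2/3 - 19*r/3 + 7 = (r - 3)*(r - 1)*(r + 7/3)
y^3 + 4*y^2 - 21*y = y*(y - 3)*(y + 7)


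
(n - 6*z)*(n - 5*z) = n^2 - 11*n*z + 30*z^2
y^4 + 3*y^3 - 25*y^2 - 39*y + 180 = (y - 3)^2*(y + 4)*(y + 5)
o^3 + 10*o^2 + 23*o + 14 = (o + 1)*(o + 2)*(o + 7)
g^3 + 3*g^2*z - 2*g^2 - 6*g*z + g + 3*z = (g - 1)^2*(g + 3*z)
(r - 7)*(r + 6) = r^2 - r - 42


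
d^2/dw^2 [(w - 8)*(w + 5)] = 2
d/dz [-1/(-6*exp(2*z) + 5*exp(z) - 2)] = (5 - 12*exp(z))*exp(z)/(6*exp(2*z) - 5*exp(z) + 2)^2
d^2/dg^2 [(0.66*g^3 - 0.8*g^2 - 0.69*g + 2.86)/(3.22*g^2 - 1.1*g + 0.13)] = (1.4210854715202e-14*g^5 + 1.4210854715202e-14*g^4 - 18.930944*g^3 + 179.364744*g^2 - 58.980792*g + 4.302428)/(33.386248*g^6 - 34.21572*g^5 + 15.732276*g^4 - 4.09376*g^3 + 0.635154*g^2 - 0.05577*g + 0.002197)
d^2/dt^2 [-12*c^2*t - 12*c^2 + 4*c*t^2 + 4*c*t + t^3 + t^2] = 8*c + 6*t + 2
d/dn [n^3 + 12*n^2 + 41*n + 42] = 3*n^2 + 24*n + 41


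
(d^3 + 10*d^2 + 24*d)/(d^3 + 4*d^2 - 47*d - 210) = d*(d + 4)/(d^2 - 2*d - 35)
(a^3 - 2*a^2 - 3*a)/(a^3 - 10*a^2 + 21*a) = (a + 1)/(a - 7)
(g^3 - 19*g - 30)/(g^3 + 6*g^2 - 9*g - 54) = (g^2 - 3*g - 10)/(g^2 + 3*g - 18)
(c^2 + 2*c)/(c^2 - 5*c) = (c + 2)/(c - 5)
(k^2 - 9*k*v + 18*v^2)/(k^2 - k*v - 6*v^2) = (k - 6*v)/(k + 2*v)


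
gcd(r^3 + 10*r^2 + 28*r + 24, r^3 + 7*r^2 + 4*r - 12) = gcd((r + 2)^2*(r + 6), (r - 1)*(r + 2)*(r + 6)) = r^2 + 8*r + 12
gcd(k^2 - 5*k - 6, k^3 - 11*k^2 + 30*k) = k - 6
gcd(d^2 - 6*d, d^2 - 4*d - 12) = d - 6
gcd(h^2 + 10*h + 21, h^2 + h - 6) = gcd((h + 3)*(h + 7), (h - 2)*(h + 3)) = h + 3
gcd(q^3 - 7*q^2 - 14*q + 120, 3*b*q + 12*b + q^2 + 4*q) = q + 4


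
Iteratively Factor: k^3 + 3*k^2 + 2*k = (k + 1)*(k^2 + 2*k) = k*(k + 1)*(k + 2)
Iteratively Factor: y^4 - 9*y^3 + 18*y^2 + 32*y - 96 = (y - 4)*(y^3 - 5*y^2 - 2*y + 24) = (y - 4)*(y - 3)*(y^2 - 2*y - 8) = (y - 4)*(y - 3)*(y + 2)*(y - 4)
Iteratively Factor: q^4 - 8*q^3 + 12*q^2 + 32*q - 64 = (q - 2)*(q^3 - 6*q^2 + 32) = (q - 2)*(q + 2)*(q^2 - 8*q + 16) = (q - 4)*(q - 2)*(q + 2)*(q - 4)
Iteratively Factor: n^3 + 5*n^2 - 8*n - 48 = (n + 4)*(n^2 + n - 12) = (n - 3)*(n + 4)*(n + 4)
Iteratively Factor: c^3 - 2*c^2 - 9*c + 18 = (c - 3)*(c^2 + c - 6) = (c - 3)*(c - 2)*(c + 3)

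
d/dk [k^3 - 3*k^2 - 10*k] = 3*k^2 - 6*k - 10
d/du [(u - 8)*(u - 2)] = 2*u - 10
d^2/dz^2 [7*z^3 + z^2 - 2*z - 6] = 42*z + 2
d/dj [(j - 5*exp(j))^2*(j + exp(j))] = (j - 5*exp(j))*((j - 5*exp(j))*(exp(j) + 1) - 2*(j + exp(j))*(5*exp(j) - 1))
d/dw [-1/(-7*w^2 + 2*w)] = 2*(1 - 7*w)/(w^2*(7*w - 2)^2)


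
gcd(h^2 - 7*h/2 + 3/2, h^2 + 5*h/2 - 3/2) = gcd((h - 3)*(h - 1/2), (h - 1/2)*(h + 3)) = h - 1/2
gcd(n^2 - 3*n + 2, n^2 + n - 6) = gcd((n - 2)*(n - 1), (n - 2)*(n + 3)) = n - 2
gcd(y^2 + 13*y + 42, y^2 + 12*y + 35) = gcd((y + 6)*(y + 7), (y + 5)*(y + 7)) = y + 7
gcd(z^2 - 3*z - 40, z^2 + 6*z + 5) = z + 5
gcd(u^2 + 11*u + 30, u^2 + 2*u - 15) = u + 5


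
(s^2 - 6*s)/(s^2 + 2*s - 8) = s*(s - 6)/(s^2 + 2*s - 8)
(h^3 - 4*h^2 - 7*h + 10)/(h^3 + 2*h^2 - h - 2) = (h - 5)/(h + 1)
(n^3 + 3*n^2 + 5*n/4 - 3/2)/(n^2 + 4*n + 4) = (n^2 + n - 3/4)/(n + 2)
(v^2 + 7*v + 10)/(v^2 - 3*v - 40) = (v + 2)/(v - 8)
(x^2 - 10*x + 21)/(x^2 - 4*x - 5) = (-x^2 + 10*x - 21)/(-x^2 + 4*x + 5)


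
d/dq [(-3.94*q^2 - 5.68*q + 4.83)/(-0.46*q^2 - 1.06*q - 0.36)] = (1.5636*q^2 + 7.2804*q + 7.1646)/(0.2116*q^4 + 0.9752*q^3 + 1.4548*q^2 + 0.7632*q + 0.1296)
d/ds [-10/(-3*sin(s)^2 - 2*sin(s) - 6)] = -20*(3*sin(s) + 1)*cos(s)/(3*sin(s)^2 + 2*sin(s) + 6)^2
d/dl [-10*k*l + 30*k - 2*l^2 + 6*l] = -10*k - 4*l + 6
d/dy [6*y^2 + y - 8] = 12*y + 1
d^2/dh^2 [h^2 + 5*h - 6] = 2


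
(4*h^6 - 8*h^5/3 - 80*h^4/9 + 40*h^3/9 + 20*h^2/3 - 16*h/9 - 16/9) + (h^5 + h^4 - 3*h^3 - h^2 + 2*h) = 4*h^6 - 5*h^5/3 - 71*h^4/9 + 13*h^3/9 + 17*h^2/3 + 2*h/9 - 16/9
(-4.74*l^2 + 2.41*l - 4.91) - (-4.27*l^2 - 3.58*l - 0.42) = -0.470000000000001*l^2 + 5.99*l - 4.49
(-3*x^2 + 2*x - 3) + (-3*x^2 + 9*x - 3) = -6*x^2 + 11*x - 6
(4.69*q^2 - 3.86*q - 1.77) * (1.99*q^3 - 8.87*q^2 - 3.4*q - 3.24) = 9.3331*q^5 - 49.2817*q^4 + 14.7699*q^3 + 13.6283*q^2 + 18.5244*q + 5.7348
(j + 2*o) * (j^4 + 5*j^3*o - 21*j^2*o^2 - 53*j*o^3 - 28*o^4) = j^5 + 7*j^4*o - 11*j^3*o^2 - 95*j^2*o^3 - 134*j*o^4 - 56*o^5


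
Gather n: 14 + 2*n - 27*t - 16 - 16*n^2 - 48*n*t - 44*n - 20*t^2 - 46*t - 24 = -16*n^2 + n*(-48*t - 42) - 20*t^2 - 73*t - 26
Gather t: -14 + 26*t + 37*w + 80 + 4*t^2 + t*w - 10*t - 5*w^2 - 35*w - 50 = 4*t^2 + t*(w + 16) - 5*w^2 + 2*w + 16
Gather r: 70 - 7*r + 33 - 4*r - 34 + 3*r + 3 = 72 - 8*r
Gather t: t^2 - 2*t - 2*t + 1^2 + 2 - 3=t^2 - 4*t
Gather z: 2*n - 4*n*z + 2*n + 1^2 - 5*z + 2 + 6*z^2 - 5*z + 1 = 4*n + 6*z^2 + z*(-4*n - 10) + 4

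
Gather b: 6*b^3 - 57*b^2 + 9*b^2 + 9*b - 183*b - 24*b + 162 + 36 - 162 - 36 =6*b^3 - 48*b^2 - 198*b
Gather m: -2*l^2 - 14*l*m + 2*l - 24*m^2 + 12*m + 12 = -2*l^2 + 2*l - 24*m^2 + m*(12 - 14*l) + 12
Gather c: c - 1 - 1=c - 2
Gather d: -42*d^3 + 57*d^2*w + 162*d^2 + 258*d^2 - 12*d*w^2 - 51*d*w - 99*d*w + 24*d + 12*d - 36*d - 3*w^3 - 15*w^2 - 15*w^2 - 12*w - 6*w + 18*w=-42*d^3 + d^2*(57*w + 420) + d*(-12*w^2 - 150*w) - 3*w^3 - 30*w^2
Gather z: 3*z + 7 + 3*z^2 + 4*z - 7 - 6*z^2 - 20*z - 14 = -3*z^2 - 13*z - 14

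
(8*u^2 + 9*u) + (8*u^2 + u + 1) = 16*u^2 + 10*u + 1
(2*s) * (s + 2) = 2*s^2 + 4*s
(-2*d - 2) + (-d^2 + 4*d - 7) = -d^2 + 2*d - 9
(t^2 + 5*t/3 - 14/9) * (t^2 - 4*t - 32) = t^4 - 7*t^3/3 - 362*t^2/9 - 424*t/9 + 448/9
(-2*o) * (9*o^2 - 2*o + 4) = -18*o^3 + 4*o^2 - 8*o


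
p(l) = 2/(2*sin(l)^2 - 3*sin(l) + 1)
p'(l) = 2*(-4*sin(l)*cos(l) + 3*cos(l))/(2*sin(l)^2 - 3*sin(l) + 1)^2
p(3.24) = 1.52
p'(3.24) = -3.91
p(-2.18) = 0.42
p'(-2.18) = -0.31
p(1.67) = -410.82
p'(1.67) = 8193.39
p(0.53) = -365.49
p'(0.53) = 56352.66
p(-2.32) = 0.47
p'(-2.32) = -0.44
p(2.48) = -22.67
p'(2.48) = -110.02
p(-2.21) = 0.43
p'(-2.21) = -0.34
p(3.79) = 0.56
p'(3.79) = -0.69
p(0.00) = 2.00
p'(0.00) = 6.00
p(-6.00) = 6.29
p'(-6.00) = 35.77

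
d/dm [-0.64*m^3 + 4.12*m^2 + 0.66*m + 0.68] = -1.92*m^2 + 8.24*m + 0.66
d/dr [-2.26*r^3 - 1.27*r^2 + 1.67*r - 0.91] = -6.78*r^2 - 2.54*r + 1.67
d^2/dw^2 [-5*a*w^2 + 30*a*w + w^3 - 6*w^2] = -10*a + 6*w - 12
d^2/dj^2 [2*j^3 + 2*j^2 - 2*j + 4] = 12*j + 4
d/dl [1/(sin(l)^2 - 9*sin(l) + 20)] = (9 - 2*sin(l))*cos(l)/(sin(l)^2 - 9*sin(l) + 20)^2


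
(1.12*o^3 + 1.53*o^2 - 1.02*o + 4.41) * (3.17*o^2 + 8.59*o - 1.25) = 3.5504*o^5 + 14.4709*o^4 + 8.5093*o^3 + 3.3054*o^2 + 39.1569*o - 5.5125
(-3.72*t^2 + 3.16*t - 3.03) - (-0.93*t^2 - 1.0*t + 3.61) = -2.79*t^2 + 4.16*t - 6.64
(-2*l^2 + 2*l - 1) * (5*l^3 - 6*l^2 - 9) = -10*l^5 + 22*l^4 - 17*l^3 + 24*l^2 - 18*l + 9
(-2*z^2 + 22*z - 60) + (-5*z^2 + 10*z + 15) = -7*z^2 + 32*z - 45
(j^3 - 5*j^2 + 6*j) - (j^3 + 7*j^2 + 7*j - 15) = -12*j^2 - j + 15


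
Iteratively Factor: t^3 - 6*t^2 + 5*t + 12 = (t - 4)*(t^2 - 2*t - 3) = (t - 4)*(t - 3)*(t + 1)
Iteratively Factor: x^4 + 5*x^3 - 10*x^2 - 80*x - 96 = (x + 4)*(x^3 + x^2 - 14*x - 24) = (x + 3)*(x + 4)*(x^2 - 2*x - 8) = (x + 2)*(x + 3)*(x + 4)*(x - 4)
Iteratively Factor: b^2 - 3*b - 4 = (b + 1)*(b - 4)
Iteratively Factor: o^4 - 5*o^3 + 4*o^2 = (o)*(o^3 - 5*o^2 + 4*o) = o*(o - 1)*(o^2 - 4*o) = o^2*(o - 1)*(o - 4)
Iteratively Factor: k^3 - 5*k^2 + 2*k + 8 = (k - 4)*(k^2 - k - 2) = (k - 4)*(k + 1)*(k - 2)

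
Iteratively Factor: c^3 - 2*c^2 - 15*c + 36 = (c - 3)*(c^2 + c - 12) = (c - 3)*(c + 4)*(c - 3)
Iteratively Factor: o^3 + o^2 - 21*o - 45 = (o - 5)*(o^2 + 6*o + 9) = (o - 5)*(o + 3)*(o + 3)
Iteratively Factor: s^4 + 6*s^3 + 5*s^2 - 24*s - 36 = (s + 3)*(s^3 + 3*s^2 - 4*s - 12) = (s + 2)*(s + 3)*(s^2 + s - 6) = (s + 2)*(s + 3)^2*(s - 2)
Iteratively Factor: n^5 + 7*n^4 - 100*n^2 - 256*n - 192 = (n + 3)*(n^4 + 4*n^3 - 12*n^2 - 64*n - 64) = (n + 2)*(n + 3)*(n^3 + 2*n^2 - 16*n - 32) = (n + 2)^2*(n + 3)*(n^2 - 16) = (n - 4)*(n + 2)^2*(n + 3)*(n + 4)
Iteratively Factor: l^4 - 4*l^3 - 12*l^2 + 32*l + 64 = (l + 2)*(l^3 - 6*l^2 + 32) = (l + 2)^2*(l^2 - 8*l + 16) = (l - 4)*(l + 2)^2*(l - 4)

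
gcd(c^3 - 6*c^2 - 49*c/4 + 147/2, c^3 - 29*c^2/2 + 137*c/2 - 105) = c^2 - 19*c/2 + 21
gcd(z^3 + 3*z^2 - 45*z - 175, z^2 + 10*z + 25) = z^2 + 10*z + 25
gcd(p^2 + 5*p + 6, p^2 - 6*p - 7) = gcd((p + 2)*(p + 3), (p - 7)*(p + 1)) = 1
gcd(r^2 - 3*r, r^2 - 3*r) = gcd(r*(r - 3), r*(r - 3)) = r^2 - 3*r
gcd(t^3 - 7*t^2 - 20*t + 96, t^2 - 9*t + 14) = 1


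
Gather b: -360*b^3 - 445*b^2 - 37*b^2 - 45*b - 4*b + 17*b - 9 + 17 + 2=-360*b^3 - 482*b^2 - 32*b + 10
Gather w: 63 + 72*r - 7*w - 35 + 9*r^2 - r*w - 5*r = 9*r^2 + 67*r + w*(-r - 7) + 28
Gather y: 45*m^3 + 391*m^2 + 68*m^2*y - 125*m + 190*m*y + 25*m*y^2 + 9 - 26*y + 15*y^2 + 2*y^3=45*m^3 + 391*m^2 - 125*m + 2*y^3 + y^2*(25*m + 15) + y*(68*m^2 + 190*m - 26) + 9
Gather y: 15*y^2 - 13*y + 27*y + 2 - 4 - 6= 15*y^2 + 14*y - 8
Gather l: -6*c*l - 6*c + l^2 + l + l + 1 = -6*c + l^2 + l*(2 - 6*c) + 1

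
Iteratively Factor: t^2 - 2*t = (t - 2)*(t)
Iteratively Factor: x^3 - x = (x)*(x^2 - 1) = x*(x - 1)*(x + 1)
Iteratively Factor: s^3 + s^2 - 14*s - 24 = (s + 2)*(s^2 - s - 12) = (s - 4)*(s + 2)*(s + 3)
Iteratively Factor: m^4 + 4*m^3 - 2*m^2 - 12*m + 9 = (m - 1)*(m^3 + 5*m^2 + 3*m - 9) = (m - 1)^2*(m^2 + 6*m + 9) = (m - 1)^2*(m + 3)*(m + 3)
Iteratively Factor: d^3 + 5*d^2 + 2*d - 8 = (d + 4)*(d^2 + d - 2) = (d + 2)*(d + 4)*(d - 1)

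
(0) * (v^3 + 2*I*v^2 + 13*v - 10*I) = 0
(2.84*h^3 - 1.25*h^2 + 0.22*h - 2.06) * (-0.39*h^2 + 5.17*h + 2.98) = -1.1076*h^5 + 15.1703*h^4 + 1.9149*h^3 - 1.7842*h^2 - 9.9946*h - 6.1388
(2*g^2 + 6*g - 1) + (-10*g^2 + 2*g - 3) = -8*g^2 + 8*g - 4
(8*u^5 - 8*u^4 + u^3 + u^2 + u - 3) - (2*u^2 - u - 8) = 8*u^5 - 8*u^4 + u^3 - u^2 + 2*u + 5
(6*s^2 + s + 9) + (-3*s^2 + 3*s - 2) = 3*s^2 + 4*s + 7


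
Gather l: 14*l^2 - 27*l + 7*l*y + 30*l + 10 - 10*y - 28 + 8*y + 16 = 14*l^2 + l*(7*y + 3) - 2*y - 2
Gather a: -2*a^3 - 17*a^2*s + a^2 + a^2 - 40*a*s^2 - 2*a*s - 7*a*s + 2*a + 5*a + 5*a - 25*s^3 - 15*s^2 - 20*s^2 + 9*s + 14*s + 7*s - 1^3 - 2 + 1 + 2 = -2*a^3 + a^2*(2 - 17*s) + a*(-40*s^2 - 9*s + 12) - 25*s^3 - 35*s^2 + 30*s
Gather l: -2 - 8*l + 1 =-8*l - 1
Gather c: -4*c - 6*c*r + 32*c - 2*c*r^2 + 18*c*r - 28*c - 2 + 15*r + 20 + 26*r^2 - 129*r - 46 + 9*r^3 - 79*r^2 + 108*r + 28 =c*(-2*r^2 + 12*r) + 9*r^3 - 53*r^2 - 6*r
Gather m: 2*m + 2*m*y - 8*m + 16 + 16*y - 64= m*(2*y - 6) + 16*y - 48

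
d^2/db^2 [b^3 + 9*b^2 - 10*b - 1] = 6*b + 18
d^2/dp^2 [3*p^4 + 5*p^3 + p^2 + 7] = 36*p^2 + 30*p + 2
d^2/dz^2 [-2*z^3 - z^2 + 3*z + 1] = -12*z - 2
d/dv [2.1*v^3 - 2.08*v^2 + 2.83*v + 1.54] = 6.3*v^2 - 4.16*v + 2.83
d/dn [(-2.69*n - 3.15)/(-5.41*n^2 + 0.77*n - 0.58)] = (-14.5529*n^2 - 34.083*n + 3.9857)/(29.2681*n^4 - 8.3314*n^3 + 6.8685*n^2 - 0.8932*n + 0.3364)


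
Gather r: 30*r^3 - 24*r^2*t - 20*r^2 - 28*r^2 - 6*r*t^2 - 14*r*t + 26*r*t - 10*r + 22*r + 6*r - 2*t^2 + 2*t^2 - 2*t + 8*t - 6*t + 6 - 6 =30*r^3 + r^2*(-24*t - 48) + r*(-6*t^2 + 12*t + 18)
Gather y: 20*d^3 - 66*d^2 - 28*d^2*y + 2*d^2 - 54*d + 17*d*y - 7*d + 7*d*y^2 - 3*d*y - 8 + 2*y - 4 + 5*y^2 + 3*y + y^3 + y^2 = 20*d^3 - 64*d^2 - 61*d + y^3 + y^2*(7*d + 6) + y*(-28*d^2 + 14*d + 5) - 12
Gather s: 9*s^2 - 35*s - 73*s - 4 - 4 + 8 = 9*s^2 - 108*s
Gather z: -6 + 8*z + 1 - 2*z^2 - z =-2*z^2 + 7*z - 5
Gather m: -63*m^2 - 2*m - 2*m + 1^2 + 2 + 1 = -63*m^2 - 4*m + 4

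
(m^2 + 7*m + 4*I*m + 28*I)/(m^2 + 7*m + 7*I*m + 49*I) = (m + 4*I)/(m + 7*I)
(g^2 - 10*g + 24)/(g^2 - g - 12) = (g - 6)/(g + 3)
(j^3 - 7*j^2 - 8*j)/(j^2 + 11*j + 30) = j*(j^2 - 7*j - 8)/(j^2 + 11*j + 30)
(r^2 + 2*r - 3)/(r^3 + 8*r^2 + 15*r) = (r - 1)/(r*(r + 5))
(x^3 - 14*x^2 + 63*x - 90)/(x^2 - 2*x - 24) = (x^2 - 8*x + 15)/(x + 4)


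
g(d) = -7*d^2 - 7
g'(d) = -14*d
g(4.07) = -122.95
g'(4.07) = -56.98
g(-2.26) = -42.75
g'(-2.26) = 31.64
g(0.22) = -7.34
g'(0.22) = -3.08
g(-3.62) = -98.73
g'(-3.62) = 50.68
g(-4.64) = -157.71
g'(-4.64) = 64.96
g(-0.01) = -7.00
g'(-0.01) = 0.14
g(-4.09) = -124.10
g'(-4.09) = 57.26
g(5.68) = -232.84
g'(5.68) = -79.52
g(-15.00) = -1582.00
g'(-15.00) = 210.00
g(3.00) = -70.00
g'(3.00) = -42.00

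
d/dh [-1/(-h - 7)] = -1/(h + 7)^2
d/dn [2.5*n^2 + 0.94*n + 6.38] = 5.0*n + 0.94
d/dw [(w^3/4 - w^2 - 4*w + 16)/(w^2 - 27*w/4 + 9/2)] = 2*(2*w^4 - 27*w^3 + 113*w^2 - 328*w + 720)/(16*w^4 - 216*w^3 + 873*w^2 - 972*w + 324)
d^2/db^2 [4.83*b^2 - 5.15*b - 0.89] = 9.66000000000000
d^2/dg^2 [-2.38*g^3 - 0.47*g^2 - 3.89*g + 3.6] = -14.28*g - 0.94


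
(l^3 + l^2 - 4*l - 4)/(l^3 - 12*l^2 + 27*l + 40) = (l^2 - 4)/(l^2 - 13*l + 40)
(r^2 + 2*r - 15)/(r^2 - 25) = (r - 3)/(r - 5)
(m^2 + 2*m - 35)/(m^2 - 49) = (m - 5)/(m - 7)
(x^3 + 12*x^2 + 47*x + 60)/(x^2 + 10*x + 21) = (x^2 + 9*x + 20)/(x + 7)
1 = 1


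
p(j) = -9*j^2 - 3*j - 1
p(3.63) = -130.48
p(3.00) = -91.00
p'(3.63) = -68.34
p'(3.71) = -69.78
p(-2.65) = -56.25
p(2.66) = -72.66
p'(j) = -18*j - 3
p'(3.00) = -57.00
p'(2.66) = -50.88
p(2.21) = -51.59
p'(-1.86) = 30.48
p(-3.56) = -104.38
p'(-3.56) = 61.08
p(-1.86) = -26.56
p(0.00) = -1.00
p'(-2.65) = 44.70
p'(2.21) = -42.78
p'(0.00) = -3.00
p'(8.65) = -158.70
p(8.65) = -700.35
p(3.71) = -136.01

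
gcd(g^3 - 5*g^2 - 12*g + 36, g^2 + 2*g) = 1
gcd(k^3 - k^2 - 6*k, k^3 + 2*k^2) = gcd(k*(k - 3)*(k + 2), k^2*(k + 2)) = k^2 + 2*k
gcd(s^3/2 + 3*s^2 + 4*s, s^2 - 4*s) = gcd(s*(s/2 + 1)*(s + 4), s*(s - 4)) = s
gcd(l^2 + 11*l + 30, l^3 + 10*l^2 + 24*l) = l + 6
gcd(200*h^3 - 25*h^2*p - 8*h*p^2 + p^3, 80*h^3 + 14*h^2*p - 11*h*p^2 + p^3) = 40*h^2 - 13*h*p + p^2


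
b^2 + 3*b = b*(b + 3)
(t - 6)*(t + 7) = t^2 + t - 42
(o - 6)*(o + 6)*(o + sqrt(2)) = o^3 + sqrt(2)*o^2 - 36*o - 36*sqrt(2)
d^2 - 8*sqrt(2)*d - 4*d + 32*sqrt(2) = (d - 4)*(d - 8*sqrt(2))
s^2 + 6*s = s*(s + 6)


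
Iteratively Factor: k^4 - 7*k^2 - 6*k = (k + 2)*(k^3 - 2*k^2 - 3*k) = (k - 3)*(k + 2)*(k^2 + k) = k*(k - 3)*(k + 2)*(k + 1)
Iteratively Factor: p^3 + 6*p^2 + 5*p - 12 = (p + 4)*(p^2 + 2*p - 3) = (p - 1)*(p + 4)*(p + 3)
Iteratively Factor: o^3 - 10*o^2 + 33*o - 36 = (o - 3)*(o^2 - 7*o + 12) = (o - 4)*(o - 3)*(o - 3)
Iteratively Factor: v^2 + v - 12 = (v - 3)*(v + 4)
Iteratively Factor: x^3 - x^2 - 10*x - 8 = (x + 2)*(x^2 - 3*x - 4) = (x + 1)*(x + 2)*(x - 4)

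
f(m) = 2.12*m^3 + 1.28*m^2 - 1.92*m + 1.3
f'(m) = 6.36*m^2 + 2.56*m - 1.92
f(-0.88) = 2.54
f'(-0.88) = 0.75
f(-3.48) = -65.86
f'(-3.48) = 66.19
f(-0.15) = 1.61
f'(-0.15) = -2.16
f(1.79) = 14.12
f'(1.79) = 23.04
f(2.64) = 44.16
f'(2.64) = 49.17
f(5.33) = 348.44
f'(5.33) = 192.41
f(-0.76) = 2.57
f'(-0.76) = -0.19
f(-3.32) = -55.80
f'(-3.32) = 59.68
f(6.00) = 493.78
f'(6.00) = 242.40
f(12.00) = 3825.94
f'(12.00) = 944.64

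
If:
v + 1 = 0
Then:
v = -1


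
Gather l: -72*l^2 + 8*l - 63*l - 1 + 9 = -72*l^2 - 55*l + 8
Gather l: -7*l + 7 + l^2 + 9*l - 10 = l^2 + 2*l - 3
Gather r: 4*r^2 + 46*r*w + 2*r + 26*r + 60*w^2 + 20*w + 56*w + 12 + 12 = 4*r^2 + r*(46*w + 28) + 60*w^2 + 76*w + 24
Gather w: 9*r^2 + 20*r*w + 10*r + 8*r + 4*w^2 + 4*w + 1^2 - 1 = 9*r^2 + 18*r + 4*w^2 + w*(20*r + 4)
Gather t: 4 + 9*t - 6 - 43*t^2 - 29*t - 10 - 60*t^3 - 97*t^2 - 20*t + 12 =-60*t^3 - 140*t^2 - 40*t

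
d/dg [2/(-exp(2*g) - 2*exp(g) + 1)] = 4*(exp(g) + 1)*exp(g)/(exp(2*g) + 2*exp(g) - 1)^2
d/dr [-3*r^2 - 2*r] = -6*r - 2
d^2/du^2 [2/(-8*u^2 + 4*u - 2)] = 8*(4*u^2 - 2*u - (4*u - 1)^2 + 1)/(4*u^2 - 2*u + 1)^3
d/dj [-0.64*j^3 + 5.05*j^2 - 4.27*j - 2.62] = -1.92*j^2 + 10.1*j - 4.27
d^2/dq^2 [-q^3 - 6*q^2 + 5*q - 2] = -6*q - 12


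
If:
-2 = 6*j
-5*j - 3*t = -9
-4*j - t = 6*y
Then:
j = -1/3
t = 32/9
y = -10/27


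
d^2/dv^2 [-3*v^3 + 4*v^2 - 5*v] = 8 - 18*v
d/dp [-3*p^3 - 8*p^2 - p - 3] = -9*p^2 - 16*p - 1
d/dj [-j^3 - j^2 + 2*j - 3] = -3*j^2 - 2*j + 2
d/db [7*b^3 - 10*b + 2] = 21*b^2 - 10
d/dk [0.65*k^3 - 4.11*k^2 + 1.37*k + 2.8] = 1.95*k^2 - 8.22*k + 1.37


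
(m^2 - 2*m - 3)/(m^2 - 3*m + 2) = (m^2 - 2*m - 3)/(m^2 - 3*m + 2)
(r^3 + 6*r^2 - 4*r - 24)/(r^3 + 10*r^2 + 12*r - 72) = (r + 2)/(r + 6)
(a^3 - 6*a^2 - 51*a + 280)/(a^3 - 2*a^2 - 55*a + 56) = (a - 5)/(a - 1)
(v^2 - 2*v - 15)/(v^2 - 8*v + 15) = (v + 3)/(v - 3)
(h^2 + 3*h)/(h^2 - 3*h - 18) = h/(h - 6)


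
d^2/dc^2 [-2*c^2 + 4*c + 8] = -4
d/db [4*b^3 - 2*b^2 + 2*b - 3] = 12*b^2 - 4*b + 2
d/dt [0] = 0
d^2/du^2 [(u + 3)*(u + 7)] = 2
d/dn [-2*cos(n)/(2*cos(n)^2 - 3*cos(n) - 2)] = 4*(sin(n)^2 - 2)*sin(n)/((cos(n) - 2)^2*(2*cos(n) + 1)^2)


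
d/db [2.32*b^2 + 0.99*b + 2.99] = 4.64*b + 0.99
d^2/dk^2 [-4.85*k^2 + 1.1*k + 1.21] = -9.70000000000000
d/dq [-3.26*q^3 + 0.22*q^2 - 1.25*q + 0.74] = -9.78*q^2 + 0.44*q - 1.25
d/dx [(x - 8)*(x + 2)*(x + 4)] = 3*x^2 - 4*x - 40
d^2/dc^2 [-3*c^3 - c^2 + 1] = -18*c - 2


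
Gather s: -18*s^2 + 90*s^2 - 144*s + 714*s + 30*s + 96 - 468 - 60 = 72*s^2 + 600*s - 432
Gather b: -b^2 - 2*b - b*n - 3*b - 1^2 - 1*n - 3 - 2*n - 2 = -b^2 + b*(-n - 5) - 3*n - 6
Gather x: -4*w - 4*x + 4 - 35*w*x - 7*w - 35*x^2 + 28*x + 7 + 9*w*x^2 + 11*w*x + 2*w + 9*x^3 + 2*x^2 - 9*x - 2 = -9*w + 9*x^3 + x^2*(9*w - 33) + x*(15 - 24*w) + 9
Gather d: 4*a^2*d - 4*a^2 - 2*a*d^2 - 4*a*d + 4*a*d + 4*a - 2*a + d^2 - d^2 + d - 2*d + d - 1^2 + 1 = 4*a^2*d - 4*a^2 - 2*a*d^2 + 2*a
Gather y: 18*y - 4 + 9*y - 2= 27*y - 6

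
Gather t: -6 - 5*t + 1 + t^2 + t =t^2 - 4*t - 5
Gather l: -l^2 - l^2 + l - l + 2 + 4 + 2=8 - 2*l^2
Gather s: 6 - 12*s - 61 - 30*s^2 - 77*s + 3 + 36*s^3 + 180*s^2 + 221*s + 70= 36*s^3 + 150*s^2 + 132*s + 18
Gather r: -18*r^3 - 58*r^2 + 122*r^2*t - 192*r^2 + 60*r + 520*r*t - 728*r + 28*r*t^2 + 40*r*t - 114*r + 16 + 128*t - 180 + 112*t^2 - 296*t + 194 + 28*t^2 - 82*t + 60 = -18*r^3 + r^2*(122*t - 250) + r*(28*t^2 + 560*t - 782) + 140*t^2 - 250*t + 90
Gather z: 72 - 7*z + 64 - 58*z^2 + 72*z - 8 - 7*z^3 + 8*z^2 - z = -7*z^3 - 50*z^2 + 64*z + 128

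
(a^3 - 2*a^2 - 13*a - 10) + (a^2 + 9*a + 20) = a^3 - a^2 - 4*a + 10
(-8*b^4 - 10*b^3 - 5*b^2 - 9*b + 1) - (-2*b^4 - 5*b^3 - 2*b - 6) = -6*b^4 - 5*b^3 - 5*b^2 - 7*b + 7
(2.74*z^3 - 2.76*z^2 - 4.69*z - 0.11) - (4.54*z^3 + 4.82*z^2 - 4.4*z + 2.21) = -1.8*z^3 - 7.58*z^2 - 0.29*z - 2.32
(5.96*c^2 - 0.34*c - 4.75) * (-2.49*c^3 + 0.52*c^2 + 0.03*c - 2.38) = -14.8404*c^5 + 3.9458*c^4 + 11.8295*c^3 - 16.665*c^2 + 0.6667*c + 11.305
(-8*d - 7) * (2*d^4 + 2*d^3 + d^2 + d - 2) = -16*d^5 - 30*d^4 - 22*d^3 - 15*d^2 + 9*d + 14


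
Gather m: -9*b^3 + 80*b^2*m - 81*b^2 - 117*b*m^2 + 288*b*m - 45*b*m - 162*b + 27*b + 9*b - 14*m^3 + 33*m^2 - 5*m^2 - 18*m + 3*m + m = -9*b^3 - 81*b^2 - 126*b - 14*m^3 + m^2*(28 - 117*b) + m*(80*b^2 + 243*b - 14)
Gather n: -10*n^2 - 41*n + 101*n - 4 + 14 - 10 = -10*n^2 + 60*n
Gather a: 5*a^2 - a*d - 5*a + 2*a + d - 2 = 5*a^2 + a*(-d - 3) + d - 2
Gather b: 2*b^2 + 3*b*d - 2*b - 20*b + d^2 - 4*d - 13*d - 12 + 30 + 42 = 2*b^2 + b*(3*d - 22) + d^2 - 17*d + 60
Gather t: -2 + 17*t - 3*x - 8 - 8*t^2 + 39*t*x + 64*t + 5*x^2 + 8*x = -8*t^2 + t*(39*x + 81) + 5*x^2 + 5*x - 10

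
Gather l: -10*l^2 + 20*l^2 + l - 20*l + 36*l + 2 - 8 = 10*l^2 + 17*l - 6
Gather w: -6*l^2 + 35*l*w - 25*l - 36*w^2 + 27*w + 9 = -6*l^2 - 25*l - 36*w^2 + w*(35*l + 27) + 9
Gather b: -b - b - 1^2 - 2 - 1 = -2*b - 4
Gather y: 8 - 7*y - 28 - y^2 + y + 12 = -y^2 - 6*y - 8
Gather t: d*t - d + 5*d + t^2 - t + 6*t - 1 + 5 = 4*d + t^2 + t*(d + 5) + 4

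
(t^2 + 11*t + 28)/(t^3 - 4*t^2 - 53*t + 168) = (t + 4)/(t^2 - 11*t + 24)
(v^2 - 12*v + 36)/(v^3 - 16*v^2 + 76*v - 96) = (v - 6)/(v^2 - 10*v + 16)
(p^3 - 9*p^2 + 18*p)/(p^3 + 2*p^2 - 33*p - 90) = p*(p - 3)/(p^2 + 8*p + 15)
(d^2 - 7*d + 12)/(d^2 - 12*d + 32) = (d - 3)/(d - 8)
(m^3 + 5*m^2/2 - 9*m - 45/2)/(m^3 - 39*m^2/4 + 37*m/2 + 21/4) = 2*(2*m^2 + 11*m + 15)/(4*m^2 - 27*m - 7)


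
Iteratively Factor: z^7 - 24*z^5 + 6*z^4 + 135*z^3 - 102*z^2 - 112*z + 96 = (z - 1)*(z^6 + z^5 - 23*z^4 - 17*z^3 + 118*z^2 + 16*z - 96) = (z - 4)*(z - 1)*(z^5 + 5*z^4 - 3*z^3 - 29*z^2 + 2*z + 24) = (z - 4)*(z - 1)*(z + 4)*(z^4 + z^3 - 7*z^2 - z + 6) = (z - 4)*(z - 1)*(z + 3)*(z + 4)*(z^3 - 2*z^2 - z + 2) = (z - 4)*(z - 1)*(z + 1)*(z + 3)*(z + 4)*(z^2 - 3*z + 2) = (z - 4)*(z - 2)*(z - 1)*(z + 1)*(z + 3)*(z + 4)*(z - 1)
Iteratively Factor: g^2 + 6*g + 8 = (g + 2)*(g + 4)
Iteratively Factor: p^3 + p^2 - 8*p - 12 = (p + 2)*(p^2 - p - 6) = (p - 3)*(p + 2)*(p + 2)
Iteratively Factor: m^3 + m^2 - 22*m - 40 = (m - 5)*(m^2 + 6*m + 8) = (m - 5)*(m + 4)*(m + 2)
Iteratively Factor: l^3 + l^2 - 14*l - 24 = (l + 2)*(l^2 - l - 12) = (l - 4)*(l + 2)*(l + 3)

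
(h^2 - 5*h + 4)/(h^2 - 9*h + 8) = (h - 4)/(h - 8)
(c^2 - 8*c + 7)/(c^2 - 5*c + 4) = (c - 7)/(c - 4)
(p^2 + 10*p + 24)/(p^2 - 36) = (p + 4)/(p - 6)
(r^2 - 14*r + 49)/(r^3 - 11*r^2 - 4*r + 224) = (r - 7)/(r^2 - 4*r - 32)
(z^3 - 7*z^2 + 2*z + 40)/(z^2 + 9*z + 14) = (z^2 - 9*z + 20)/(z + 7)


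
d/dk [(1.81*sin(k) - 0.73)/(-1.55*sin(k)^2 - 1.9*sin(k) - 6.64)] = (2.8055*sin(k)^2 - 2.263*sin(k) - 13.4054)*cos(k)/(2.4025*sin(k)^4 + 5.89*sin(k)^3 + 24.194*sin(k)^2 + 25.232*sin(k) + 44.0896)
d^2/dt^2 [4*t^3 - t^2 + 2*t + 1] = 24*t - 2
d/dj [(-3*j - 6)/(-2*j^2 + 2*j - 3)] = 3*(-2*j^2 - 8*j + 7)/(4*j^4 - 8*j^3 + 16*j^2 - 12*j + 9)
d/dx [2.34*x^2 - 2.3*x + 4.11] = 4.68*x - 2.3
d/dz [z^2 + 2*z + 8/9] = 2*z + 2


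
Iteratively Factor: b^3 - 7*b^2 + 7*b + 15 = (b - 3)*(b^2 - 4*b - 5) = (b - 5)*(b - 3)*(b + 1)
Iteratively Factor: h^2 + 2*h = (h + 2)*(h)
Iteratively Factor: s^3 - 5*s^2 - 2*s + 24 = (s - 3)*(s^2 - 2*s - 8) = (s - 3)*(s + 2)*(s - 4)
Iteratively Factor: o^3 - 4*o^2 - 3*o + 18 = (o - 3)*(o^2 - o - 6) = (o - 3)^2*(o + 2)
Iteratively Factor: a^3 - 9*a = (a - 3)*(a^2 + 3*a) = (a - 3)*(a + 3)*(a)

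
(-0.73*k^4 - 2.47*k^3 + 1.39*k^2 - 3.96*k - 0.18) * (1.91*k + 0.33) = -1.3943*k^5 - 4.9586*k^4 + 1.8398*k^3 - 7.1049*k^2 - 1.6506*k - 0.0594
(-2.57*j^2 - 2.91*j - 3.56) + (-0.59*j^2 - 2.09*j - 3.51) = -3.16*j^2 - 5.0*j - 7.07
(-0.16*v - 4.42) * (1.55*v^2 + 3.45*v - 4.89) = -0.248*v^3 - 7.403*v^2 - 14.4666*v + 21.6138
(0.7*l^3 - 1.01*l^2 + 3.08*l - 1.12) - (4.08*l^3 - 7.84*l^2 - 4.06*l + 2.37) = -3.38*l^3 + 6.83*l^2 + 7.14*l - 3.49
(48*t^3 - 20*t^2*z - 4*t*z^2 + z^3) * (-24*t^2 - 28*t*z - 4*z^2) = -1152*t^5 - 864*t^4*z + 464*t^3*z^2 + 168*t^2*z^3 - 12*t*z^4 - 4*z^5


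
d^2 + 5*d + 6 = (d + 2)*(d + 3)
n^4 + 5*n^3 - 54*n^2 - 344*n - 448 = (n - 8)*(n + 2)*(n + 4)*(n + 7)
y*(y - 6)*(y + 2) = y^3 - 4*y^2 - 12*y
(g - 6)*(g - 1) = g^2 - 7*g + 6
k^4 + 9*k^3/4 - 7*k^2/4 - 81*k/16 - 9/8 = (k - 3/2)*(k + 1/4)*(k + 3/2)*(k + 2)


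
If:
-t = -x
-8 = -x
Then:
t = 8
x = 8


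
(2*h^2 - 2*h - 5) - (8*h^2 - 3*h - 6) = -6*h^2 + h + 1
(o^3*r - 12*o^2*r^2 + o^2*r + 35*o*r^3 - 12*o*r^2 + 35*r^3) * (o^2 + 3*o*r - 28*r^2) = o^5*r - 9*o^4*r^2 + o^4*r - 29*o^3*r^3 - 9*o^3*r^2 + 441*o^2*r^4 - 29*o^2*r^3 - 980*o*r^5 + 441*o*r^4 - 980*r^5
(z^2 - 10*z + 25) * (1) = z^2 - 10*z + 25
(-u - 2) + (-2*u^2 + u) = -2*u^2 - 2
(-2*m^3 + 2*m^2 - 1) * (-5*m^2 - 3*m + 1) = 10*m^5 - 4*m^4 - 8*m^3 + 7*m^2 + 3*m - 1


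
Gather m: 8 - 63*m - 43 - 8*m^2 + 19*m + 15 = -8*m^2 - 44*m - 20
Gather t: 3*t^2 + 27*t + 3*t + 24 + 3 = 3*t^2 + 30*t + 27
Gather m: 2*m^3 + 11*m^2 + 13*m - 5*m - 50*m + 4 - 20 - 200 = 2*m^3 + 11*m^2 - 42*m - 216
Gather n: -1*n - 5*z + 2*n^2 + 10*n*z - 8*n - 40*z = 2*n^2 + n*(10*z - 9) - 45*z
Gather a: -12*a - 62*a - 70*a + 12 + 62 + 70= 144 - 144*a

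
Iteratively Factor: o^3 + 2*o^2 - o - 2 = (o + 1)*(o^2 + o - 2) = (o + 1)*(o + 2)*(o - 1)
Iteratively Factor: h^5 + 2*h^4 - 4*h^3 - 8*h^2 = (h)*(h^4 + 2*h^3 - 4*h^2 - 8*h) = h^2*(h^3 + 2*h^2 - 4*h - 8) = h^2*(h + 2)*(h^2 - 4) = h^2*(h + 2)^2*(h - 2)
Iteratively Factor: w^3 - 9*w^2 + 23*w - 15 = (w - 3)*(w^2 - 6*w + 5) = (w - 3)*(w - 1)*(w - 5)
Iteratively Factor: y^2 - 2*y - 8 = (y - 4)*(y + 2)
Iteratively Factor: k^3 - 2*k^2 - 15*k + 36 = (k - 3)*(k^2 + k - 12) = (k - 3)*(k + 4)*(k - 3)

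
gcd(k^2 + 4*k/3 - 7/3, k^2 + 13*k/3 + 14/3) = k + 7/3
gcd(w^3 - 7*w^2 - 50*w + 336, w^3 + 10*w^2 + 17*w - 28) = w + 7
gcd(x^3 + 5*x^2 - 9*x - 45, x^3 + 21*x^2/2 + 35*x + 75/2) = x^2 + 8*x + 15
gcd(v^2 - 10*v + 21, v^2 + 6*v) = 1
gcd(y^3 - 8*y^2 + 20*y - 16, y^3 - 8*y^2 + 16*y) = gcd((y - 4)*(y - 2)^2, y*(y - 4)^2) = y - 4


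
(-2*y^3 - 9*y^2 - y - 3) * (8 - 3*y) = 6*y^4 + 11*y^3 - 69*y^2 + y - 24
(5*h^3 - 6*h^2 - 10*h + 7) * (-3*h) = -15*h^4 + 18*h^3 + 30*h^2 - 21*h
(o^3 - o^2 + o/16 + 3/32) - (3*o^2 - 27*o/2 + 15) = o^3 - 4*o^2 + 217*o/16 - 477/32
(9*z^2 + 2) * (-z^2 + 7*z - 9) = -9*z^4 + 63*z^3 - 83*z^2 + 14*z - 18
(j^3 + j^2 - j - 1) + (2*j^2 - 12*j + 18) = j^3 + 3*j^2 - 13*j + 17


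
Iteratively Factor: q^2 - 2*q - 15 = (q + 3)*(q - 5)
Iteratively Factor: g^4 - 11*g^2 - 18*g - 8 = (g - 4)*(g^3 + 4*g^2 + 5*g + 2) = (g - 4)*(g + 1)*(g^2 + 3*g + 2) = (g - 4)*(g + 1)*(g + 2)*(g + 1)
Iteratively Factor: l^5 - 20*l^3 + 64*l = (l - 2)*(l^4 + 2*l^3 - 16*l^2 - 32*l) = (l - 4)*(l - 2)*(l^3 + 6*l^2 + 8*l) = l*(l - 4)*(l - 2)*(l^2 + 6*l + 8) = l*(l - 4)*(l - 2)*(l + 2)*(l + 4)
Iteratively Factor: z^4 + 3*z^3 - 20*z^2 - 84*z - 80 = (z + 4)*(z^3 - z^2 - 16*z - 20) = (z - 5)*(z + 4)*(z^2 + 4*z + 4) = (z - 5)*(z + 2)*(z + 4)*(z + 2)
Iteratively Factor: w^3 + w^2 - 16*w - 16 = (w - 4)*(w^2 + 5*w + 4) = (w - 4)*(w + 4)*(w + 1)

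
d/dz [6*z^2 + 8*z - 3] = 12*z + 8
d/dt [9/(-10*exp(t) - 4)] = 45*exp(t)/(2*(5*exp(t) + 2)^2)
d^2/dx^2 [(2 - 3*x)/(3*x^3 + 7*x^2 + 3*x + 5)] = 2*(-81*x^5 - 81*x^4 + 216*x^3 + 618*x^2 + 351*x - 7)/(27*x^9 + 189*x^8 + 522*x^7 + 856*x^6 + 1152*x^5 + 1194*x^4 + 882*x^3 + 660*x^2 + 225*x + 125)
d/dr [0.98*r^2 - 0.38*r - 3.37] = 1.96*r - 0.38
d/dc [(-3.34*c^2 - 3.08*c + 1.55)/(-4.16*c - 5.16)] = (13.8944*c^2 + 34.4688*c + 22.3408)/(17.3056*c^2 + 42.9312*c + 26.6256)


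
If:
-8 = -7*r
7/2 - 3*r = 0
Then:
No Solution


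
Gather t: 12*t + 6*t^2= 6*t^2 + 12*t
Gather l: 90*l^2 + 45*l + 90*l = 90*l^2 + 135*l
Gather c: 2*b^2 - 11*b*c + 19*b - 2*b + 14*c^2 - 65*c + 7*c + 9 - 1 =2*b^2 + 17*b + 14*c^2 + c*(-11*b - 58) + 8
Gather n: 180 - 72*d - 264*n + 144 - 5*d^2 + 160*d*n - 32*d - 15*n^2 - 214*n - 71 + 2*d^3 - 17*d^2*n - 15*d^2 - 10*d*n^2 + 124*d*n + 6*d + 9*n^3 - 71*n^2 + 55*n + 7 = 2*d^3 - 20*d^2 - 98*d + 9*n^3 + n^2*(-10*d - 86) + n*(-17*d^2 + 284*d - 423) + 260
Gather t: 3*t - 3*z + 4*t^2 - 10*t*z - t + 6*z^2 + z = 4*t^2 + t*(2 - 10*z) + 6*z^2 - 2*z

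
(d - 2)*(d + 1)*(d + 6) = d^3 + 5*d^2 - 8*d - 12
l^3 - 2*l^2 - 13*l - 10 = (l - 5)*(l + 1)*(l + 2)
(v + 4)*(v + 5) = v^2 + 9*v + 20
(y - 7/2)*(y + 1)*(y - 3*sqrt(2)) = y^3 - 3*sqrt(2)*y^2 - 5*y^2/2 - 7*y/2 + 15*sqrt(2)*y/2 + 21*sqrt(2)/2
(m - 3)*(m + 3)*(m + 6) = m^3 + 6*m^2 - 9*m - 54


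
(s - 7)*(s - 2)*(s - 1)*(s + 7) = s^4 - 3*s^3 - 47*s^2 + 147*s - 98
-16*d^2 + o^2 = (-4*d + o)*(4*d + o)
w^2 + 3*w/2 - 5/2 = (w - 1)*(w + 5/2)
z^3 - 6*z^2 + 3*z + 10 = (z - 5)*(z - 2)*(z + 1)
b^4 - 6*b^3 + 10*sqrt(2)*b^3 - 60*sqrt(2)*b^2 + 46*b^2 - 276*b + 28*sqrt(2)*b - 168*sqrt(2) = (b - 6)*(b + sqrt(2))*(b + 2*sqrt(2))*(b + 7*sqrt(2))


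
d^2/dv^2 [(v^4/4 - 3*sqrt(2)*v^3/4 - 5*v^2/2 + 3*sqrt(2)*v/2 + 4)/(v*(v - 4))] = (v^6 - 12*v^5 + 48*v^4 - 42*sqrt(2)*v^3 - 40*v^3 + 48*v^2 - 192*v + 256)/(2*v^3*(v^3 - 12*v^2 + 48*v - 64))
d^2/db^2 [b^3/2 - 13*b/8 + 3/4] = 3*b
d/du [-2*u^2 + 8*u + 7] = 8 - 4*u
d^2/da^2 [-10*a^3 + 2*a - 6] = -60*a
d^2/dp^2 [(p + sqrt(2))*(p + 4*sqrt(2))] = 2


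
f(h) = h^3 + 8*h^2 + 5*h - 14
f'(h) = 3*h^2 + 16*h + 5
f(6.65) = 667.11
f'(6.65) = 244.07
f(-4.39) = 33.62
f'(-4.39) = -7.42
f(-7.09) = -3.71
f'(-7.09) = 42.36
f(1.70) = 22.53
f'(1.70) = 40.87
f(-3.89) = 28.74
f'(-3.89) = -11.84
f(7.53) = 904.21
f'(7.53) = 295.58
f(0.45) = -10.04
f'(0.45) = 12.81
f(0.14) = -13.14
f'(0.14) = 7.30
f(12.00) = 2926.00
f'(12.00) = 629.00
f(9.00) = 1408.00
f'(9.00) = 392.00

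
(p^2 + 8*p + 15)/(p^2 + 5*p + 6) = (p + 5)/(p + 2)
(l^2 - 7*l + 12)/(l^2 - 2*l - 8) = (l - 3)/(l + 2)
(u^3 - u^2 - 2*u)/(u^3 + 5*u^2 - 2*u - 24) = u*(u + 1)/(u^2 + 7*u + 12)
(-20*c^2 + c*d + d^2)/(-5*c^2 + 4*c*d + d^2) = (4*c - d)/(c - d)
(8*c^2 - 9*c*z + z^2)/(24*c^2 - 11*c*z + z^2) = (-c + z)/(-3*c + z)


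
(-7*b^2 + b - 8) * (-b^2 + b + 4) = 7*b^4 - 8*b^3 - 19*b^2 - 4*b - 32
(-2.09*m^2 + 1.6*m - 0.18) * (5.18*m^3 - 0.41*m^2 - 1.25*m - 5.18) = -10.8262*m^5 + 9.1449*m^4 + 1.0241*m^3 + 8.9*m^2 - 8.063*m + 0.9324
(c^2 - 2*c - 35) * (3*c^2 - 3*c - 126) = 3*c^4 - 9*c^3 - 225*c^2 + 357*c + 4410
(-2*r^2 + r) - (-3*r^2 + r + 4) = r^2 - 4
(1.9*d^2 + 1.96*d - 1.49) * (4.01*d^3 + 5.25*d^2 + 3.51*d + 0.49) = 7.619*d^5 + 17.8346*d^4 + 10.9841*d^3 - 0.0119000000000008*d^2 - 4.2695*d - 0.7301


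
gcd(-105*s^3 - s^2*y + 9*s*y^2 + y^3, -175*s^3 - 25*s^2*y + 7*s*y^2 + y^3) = 35*s^2 + 12*s*y + y^2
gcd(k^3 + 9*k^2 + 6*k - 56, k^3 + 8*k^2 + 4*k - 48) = k^2 + 2*k - 8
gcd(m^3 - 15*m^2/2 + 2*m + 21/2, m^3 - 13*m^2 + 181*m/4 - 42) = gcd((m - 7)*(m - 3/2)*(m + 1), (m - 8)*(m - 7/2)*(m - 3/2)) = m - 3/2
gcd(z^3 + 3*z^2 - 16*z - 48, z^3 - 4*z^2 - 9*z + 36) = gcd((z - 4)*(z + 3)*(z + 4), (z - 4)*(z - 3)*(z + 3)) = z^2 - z - 12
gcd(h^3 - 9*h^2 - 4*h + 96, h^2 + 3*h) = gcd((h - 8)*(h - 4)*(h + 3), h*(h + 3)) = h + 3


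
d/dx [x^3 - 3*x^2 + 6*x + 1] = 3*x^2 - 6*x + 6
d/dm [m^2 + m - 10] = 2*m + 1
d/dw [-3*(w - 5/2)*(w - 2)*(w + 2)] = -9*w^2 + 15*w + 12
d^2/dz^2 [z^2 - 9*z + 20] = 2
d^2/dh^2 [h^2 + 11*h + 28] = 2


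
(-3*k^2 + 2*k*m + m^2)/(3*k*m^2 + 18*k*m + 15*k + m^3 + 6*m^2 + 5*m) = (-k + m)/(m^2 + 6*m + 5)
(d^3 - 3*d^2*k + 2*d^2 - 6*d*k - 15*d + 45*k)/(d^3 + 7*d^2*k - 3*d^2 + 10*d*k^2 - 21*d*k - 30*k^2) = (d^2 - 3*d*k + 5*d - 15*k)/(d^2 + 7*d*k + 10*k^2)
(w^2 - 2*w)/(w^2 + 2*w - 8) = w/(w + 4)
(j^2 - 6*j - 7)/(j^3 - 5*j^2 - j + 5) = (j - 7)/(j^2 - 6*j + 5)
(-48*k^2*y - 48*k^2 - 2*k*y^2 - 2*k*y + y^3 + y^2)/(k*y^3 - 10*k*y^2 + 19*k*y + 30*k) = (-48*k^2 - 2*k*y + y^2)/(k*(y^2 - 11*y + 30))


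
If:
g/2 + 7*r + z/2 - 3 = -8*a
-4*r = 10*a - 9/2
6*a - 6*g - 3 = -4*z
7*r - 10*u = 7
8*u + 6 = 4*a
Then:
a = 67/180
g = -1033/900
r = 7/36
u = -203/360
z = -153/100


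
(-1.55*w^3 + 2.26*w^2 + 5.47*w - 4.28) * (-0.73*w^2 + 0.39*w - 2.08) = 1.1315*w^5 - 2.2543*w^4 + 0.112300000000001*w^3 + 0.5569*w^2 - 13.0468*w + 8.9024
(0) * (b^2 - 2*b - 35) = 0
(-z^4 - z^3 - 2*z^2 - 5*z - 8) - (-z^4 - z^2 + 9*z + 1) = -z^3 - z^2 - 14*z - 9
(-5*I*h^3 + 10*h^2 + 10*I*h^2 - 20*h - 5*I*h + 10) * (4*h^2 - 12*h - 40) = -20*I*h^5 + 40*h^4 + 100*I*h^4 - 200*h^3 + 60*I*h^3 - 120*h^2 - 340*I*h^2 + 680*h + 200*I*h - 400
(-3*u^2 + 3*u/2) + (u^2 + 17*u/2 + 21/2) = -2*u^2 + 10*u + 21/2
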